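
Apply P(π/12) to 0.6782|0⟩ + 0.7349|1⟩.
0.6782|0⟩ + (0.7099 + 0.1902i)|1⟩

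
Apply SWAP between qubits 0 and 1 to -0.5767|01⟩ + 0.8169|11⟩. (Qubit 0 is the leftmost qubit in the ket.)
-0.5767|10⟩ + 0.8169|11⟩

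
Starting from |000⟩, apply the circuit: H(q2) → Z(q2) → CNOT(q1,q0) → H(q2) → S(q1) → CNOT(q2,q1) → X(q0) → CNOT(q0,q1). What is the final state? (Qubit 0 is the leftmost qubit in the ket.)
|101⟩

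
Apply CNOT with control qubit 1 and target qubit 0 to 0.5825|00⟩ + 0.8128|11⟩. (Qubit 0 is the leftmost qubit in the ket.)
0.5825|00⟩ + 0.8128|01⟩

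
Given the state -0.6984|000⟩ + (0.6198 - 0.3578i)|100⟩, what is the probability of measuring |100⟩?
0.5122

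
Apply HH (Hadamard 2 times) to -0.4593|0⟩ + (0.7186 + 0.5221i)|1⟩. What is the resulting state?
-0.4593|0⟩ + (0.7186 + 0.5221i)|1⟩

H² = I, so an even number of Hadamards cancels: H^2 = I and the state is unchanged.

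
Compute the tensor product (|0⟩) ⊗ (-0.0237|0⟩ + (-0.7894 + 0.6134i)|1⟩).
-0.0237|00⟩ + (-0.7894 + 0.6134i)|01⟩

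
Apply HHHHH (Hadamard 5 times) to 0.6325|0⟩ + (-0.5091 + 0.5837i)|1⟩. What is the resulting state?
(0.08726 + 0.4127i)|0⟩ + (0.8072 - 0.4127i)|1⟩

H² = I, so H^5 = H: a single Hadamard. With (a, b) = (0.6325, (-0.5091 + 0.5837i)), H gives ((a + b)/√2, (a − b)/√2) = ((0.08726 + 0.4127i), (0.8072 - 0.4127i)).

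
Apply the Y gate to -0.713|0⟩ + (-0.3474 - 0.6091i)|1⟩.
(-0.6091 + 0.3474i)|0⟩ - 0.713i|1⟩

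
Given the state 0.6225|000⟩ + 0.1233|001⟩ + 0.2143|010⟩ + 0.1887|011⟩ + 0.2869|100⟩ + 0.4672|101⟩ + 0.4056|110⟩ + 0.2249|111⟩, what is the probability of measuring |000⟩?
0.3875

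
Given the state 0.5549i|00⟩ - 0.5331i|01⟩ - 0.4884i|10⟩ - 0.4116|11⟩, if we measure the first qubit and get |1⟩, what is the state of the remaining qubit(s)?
-0.7647i|0⟩ - 0.6444|1⟩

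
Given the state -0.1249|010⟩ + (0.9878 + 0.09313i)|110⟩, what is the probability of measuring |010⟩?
0.0156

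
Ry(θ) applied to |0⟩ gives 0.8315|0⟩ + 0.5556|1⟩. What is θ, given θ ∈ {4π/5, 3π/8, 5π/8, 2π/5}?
3π/8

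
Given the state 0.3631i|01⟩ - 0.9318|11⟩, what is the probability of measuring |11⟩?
0.8683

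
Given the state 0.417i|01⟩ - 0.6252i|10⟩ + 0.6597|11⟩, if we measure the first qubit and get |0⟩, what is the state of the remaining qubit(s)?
i|1⟩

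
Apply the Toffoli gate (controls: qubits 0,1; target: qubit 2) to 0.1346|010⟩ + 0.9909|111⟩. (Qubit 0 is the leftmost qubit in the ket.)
0.1346|010⟩ + 0.9909|110⟩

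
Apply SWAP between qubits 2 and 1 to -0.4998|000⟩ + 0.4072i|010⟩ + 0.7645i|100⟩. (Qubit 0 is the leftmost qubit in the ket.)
-0.4998|000⟩ + 0.4072i|001⟩ + 0.7645i|100⟩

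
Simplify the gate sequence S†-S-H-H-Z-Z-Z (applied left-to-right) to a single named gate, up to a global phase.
Z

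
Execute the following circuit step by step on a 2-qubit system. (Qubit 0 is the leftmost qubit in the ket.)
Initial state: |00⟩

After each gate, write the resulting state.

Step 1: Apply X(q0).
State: |10⟩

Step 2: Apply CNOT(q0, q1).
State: |11⟩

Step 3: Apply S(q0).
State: i|11⟩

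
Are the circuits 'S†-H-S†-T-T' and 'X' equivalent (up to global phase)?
No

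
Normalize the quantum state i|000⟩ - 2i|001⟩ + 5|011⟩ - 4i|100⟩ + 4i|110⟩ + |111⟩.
0.126i|000⟩ - 0.252i|001⟩ + 0.6299|011⟩ - 0.504i|100⟩ + 0.504i|110⟩ + 0.126|111⟩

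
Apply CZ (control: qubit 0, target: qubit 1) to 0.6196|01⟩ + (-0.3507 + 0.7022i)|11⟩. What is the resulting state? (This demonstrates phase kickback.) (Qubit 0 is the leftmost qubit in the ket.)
0.6196|01⟩ + (0.3507 - 0.7022i)|11⟩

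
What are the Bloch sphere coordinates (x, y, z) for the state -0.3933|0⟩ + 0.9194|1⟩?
(-0.7232, 0, -0.6906)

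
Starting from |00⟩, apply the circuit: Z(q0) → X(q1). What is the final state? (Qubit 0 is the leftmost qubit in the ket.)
|01⟩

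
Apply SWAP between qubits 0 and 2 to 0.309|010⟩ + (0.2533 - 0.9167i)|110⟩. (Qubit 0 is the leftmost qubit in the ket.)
0.309|010⟩ + (0.2533 - 0.9167i)|011⟩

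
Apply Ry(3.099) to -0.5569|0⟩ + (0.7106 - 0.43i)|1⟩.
(-0.7223 + 0.4299i)|0⟩ + (-0.5416 - 0.009157i)|1⟩

Ry(3.099) = [[cos(θ/2), −sin(θ/2)], [sin(θ/2), cos(θ/2)]]; θ = 3.099, cos(θ/2) ≈ 0.0212947, sin(θ/2) ≈ 0.999773.
With a = amp(|0⟩) = -0.5569 and b = amp(|1⟩) = (0.7106 - 0.43i):
new amp(|0⟩) = (0.0212947)·a + (-0.999773)·b = (-0.7223 + 0.4299i)
new amp(|1⟩) = (0.999773)·a + (0.0212947)·b = (-0.5416 - 0.009157i)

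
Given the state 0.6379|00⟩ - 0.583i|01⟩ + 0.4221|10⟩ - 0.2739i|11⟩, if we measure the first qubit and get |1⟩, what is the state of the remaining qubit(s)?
0.8389|0⟩ - 0.5443i|1⟩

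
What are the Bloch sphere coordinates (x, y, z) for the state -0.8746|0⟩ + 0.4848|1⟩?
(-0.848, 0, 0.5299)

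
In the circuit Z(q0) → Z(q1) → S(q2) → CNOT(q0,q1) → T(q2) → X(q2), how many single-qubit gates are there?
5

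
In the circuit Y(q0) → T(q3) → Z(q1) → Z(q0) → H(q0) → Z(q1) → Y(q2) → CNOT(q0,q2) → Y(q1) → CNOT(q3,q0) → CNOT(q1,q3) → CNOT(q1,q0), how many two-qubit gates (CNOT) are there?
4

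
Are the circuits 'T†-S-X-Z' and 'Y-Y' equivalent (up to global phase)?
No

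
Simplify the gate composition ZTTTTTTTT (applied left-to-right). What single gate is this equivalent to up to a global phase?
Z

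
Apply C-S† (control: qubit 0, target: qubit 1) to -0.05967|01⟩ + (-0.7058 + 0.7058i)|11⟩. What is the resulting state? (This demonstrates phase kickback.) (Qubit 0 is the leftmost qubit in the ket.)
-0.05967|01⟩ + (0.7058 + 0.7058i)|11⟩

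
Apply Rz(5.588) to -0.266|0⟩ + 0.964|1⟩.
(0.2501 + 0.09061i)|0⟩ + (-0.9063 + 0.3284i)|1⟩

Rz(5.588) = [[e^(−iθ/2), 0], [0, e^(iθ/2)]] with e^(±iθ/2) = cos(θ/2) ± i·sin(θ/2); θ = 5.588, cos(θ/2) ≈ -0.940195, sin(θ/2) ≈ 0.340635.
With a = amp(|0⟩) = -0.266 and b = amp(|1⟩) = 0.964:
new amp(|0⟩) = (-0.940195 - 0.340635i)·a = (0.2501 + 0.09061i)
new amp(|1⟩) = (-0.940195 + 0.340635i)·b = (-0.9063 + 0.3284i)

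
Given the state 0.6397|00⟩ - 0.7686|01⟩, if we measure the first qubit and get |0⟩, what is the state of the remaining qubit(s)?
0.6397|0⟩ - 0.7686|1⟩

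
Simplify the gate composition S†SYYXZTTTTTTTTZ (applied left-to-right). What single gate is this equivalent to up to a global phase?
X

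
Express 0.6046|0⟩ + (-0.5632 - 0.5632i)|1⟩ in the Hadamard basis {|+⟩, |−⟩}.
(0.02927 - 0.3982i)|+⟩ + (0.8258 + 0.3982i)|−⟩

With |ψ⟩ = α|0⟩ + β|1⟩, the Hadamard-basis coefficients are ⟨+|ψ⟩ = (α + β)/√2 and ⟨−|ψ⟩ = (α − β)/√2.
Here α = 0.6046, β = (-0.5632 - 0.5632i): (α + β)/√2 = (0.02927 - 0.3982i), (α − β)/√2 = (0.8258 + 0.3982i).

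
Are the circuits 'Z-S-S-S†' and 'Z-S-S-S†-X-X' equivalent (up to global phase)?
Yes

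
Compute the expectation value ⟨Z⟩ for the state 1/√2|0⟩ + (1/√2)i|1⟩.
0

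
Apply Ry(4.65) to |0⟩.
-0.6847|0⟩ + 0.7288|1⟩

Ry(4.65) = [[cos(θ/2), −sin(θ/2)], [sin(θ/2), cos(θ/2)]]; θ = 4.65, cos(θ/2) ≈ -0.684709, sin(θ/2) ≈ 0.728817.
With a = amp(|0⟩) = 1 and b = amp(|1⟩) = 0:
new amp(|0⟩) = (-0.684709)·a + (-0.728817)·b = -0.6847
new amp(|1⟩) = (0.728817)·a + (-0.684709)·b = 0.7288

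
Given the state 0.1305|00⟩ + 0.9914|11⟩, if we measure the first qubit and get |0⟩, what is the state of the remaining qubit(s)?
|0⟩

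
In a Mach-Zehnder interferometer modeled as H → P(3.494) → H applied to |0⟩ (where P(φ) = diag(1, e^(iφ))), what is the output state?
(0.03073 - 0.1726i)|0⟩ + (0.9693 + 0.1726i)|1⟩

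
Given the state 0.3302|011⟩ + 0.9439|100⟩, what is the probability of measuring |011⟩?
0.109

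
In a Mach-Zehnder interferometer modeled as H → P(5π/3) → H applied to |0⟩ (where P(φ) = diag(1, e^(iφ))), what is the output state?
(0.75 - 0.433i)|0⟩ + (0.25 + 0.433i)|1⟩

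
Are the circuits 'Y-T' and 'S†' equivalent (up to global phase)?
No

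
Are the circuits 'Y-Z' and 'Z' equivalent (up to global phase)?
No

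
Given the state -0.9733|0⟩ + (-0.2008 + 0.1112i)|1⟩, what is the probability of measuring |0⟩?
0.9473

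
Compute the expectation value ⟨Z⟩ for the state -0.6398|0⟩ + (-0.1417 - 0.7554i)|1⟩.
-0.1814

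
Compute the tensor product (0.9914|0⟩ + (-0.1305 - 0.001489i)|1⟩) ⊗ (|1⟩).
0.9914|01⟩ + (-0.1305 - 0.001489i)|11⟩

amp(|b₁b₂…⟩) = product of the factor amplitudes for bits b₁, b₂, …; only kets whose every factor amplitude is nonzero survive.
|01⟩: (0.9914)(1) = 0.9914
|11⟩: (-0.1305 - 0.001489i)(1) = (-0.1305 - 0.001489i)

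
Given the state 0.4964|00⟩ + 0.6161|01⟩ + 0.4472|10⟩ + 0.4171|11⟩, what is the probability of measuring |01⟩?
0.3796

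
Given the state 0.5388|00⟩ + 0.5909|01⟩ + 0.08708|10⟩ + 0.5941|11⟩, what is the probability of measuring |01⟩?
0.3492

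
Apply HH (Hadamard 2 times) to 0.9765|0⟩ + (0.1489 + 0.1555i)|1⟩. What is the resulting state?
0.9765|0⟩ + (0.1489 + 0.1555i)|1⟩

H² = I, so an even number of Hadamards cancels: H^2 = I and the state is unchanged.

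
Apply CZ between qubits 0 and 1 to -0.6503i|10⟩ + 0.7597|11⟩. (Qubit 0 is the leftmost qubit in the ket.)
-0.6503i|10⟩ - 0.7597|11⟩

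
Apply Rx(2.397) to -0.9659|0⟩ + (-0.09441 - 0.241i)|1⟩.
(-0.5758 + 0.08794i)|0⟩ + (-0.03434 + 0.8121i)|1⟩

Rx(2.397) = [[cos(θ/2), −i·sin(θ/2)], [−i·sin(θ/2), cos(θ/2)]]; θ = 2.397, cos(θ/2) ≈ 0.363755, sin(θ/2) ≈ 0.931495.
With a = amp(|0⟩) = -0.9659 and b = amp(|1⟩) = (-0.09441 - 0.241i):
new amp(|0⟩) = (0.363755)·a + (-0.931495i)·b = (-0.5758 + 0.08794i)
new amp(|1⟩) = (-0.931495i)·a + (0.363755)·b = (-0.03434 + 0.8121i)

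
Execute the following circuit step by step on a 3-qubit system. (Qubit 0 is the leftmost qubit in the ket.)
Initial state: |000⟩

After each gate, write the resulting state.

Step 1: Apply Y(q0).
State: i|100⟩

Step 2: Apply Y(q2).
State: -|101⟩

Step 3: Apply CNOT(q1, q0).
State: -|101⟩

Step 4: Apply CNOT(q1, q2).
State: -|101⟩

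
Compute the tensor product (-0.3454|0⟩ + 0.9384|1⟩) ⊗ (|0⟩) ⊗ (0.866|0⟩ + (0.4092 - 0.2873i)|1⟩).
-0.2991|000⟩ + (-0.1413 + 0.09923i)|001⟩ + 0.8127|100⟩ + (0.384 - 0.2696i)|101⟩

amp(|b₁b₂…⟩) = product of the factor amplitudes for bits b₁, b₂, …; only kets whose every factor amplitude is nonzero survive.
|000⟩: (-0.3454)(1)(0.866) = -0.2991
|001⟩: (-0.3454)(1)(0.4092 - 0.2873i) = (-0.1413 + 0.09923i)
|100⟩: (0.9384)(1)(0.866) = 0.8127
|101⟩: (0.9384)(1)(0.4092 - 0.2873i) = (0.384 - 0.2696i)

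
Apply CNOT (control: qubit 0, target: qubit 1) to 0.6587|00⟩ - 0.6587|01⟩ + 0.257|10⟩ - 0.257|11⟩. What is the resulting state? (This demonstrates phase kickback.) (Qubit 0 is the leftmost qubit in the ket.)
0.6587|00⟩ - 0.6587|01⟩ - 0.257|10⟩ + 0.257|11⟩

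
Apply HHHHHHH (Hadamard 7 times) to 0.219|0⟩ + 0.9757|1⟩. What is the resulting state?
0.8448|0⟩ - 0.5351|1⟩

H² = I, so H^7 = H: a single Hadamard. With (a, b) = (0.219, 0.9757), H gives ((a + b)/√2, (a − b)/√2) = (0.8448, -0.5351).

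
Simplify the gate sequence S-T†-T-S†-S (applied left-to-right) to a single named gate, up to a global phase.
S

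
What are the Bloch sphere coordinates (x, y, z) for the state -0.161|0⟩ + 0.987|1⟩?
(-0.3178, 0, -0.9482)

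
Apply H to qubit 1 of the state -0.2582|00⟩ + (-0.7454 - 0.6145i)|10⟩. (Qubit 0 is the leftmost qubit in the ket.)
-0.1826|00⟩ - 0.1826|01⟩ + (-0.5271 - 0.4345i)|10⟩ + (-0.5271 - 0.4345i)|11⟩

H on qubit 1 mixes each pair of kets that differ only in qubit 1: amplitudes (a, b) of (|…0…⟩, |…1…⟩) become ((a + b)/√2, (a − b)/√2). Kets absent from the input have amplitude 0.
(|00⟩, |01⟩): (a, b) = (-0.2582, 0) → (-0.1826, -0.1826)
(|10⟩, |11⟩): (a, b) = ((-0.7454 - 0.6145i), 0) → ((-0.5271 - 0.4345i), (-0.5271 - 0.4345i))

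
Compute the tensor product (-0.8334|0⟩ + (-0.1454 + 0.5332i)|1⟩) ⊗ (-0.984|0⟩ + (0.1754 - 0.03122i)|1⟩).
0.8201|00⟩ + (-0.1462 + 0.02602i)|01⟩ + (0.1431 - 0.5247i)|10⟩ + (-0.008857 + 0.09806i)|11⟩

amp(|b₁b₂…⟩) = product of the factor amplitudes for bits b₁, b₂, …; only kets whose every factor amplitude is nonzero survive.
|00⟩: (-0.8334)(-0.984) = 0.8201
|01⟩: (-0.8334)(0.1754 - 0.03122i) = (-0.1462 + 0.02602i)
|10⟩: (-0.1454 + 0.5332i)(-0.984) = (0.1431 - 0.5247i)
|11⟩: (-0.1454 + 0.5332i)(0.1754 - 0.03122i) = (-0.008857 + 0.09806i)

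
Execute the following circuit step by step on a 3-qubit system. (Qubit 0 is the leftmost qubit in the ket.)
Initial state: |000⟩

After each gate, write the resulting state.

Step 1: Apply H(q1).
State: 1/√2|000⟩ + 1/√2|010⟩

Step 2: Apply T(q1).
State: 1/√2|000⟩ + (1/2 + (1/2)i)|010⟩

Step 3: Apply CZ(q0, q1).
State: 1/√2|000⟩ + (1/2 + (1/2)i)|010⟩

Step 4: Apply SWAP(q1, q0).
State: 1/√2|000⟩ + (1/2 + (1/2)i)|100⟩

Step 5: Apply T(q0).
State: 1/√2|000⟩ + (1/√2)i|100⟩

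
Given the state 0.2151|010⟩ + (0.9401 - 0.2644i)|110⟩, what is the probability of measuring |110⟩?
0.9537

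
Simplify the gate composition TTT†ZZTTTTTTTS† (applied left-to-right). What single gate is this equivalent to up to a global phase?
S†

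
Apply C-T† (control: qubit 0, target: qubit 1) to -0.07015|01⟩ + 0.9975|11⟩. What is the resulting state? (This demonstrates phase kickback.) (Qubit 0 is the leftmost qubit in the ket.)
-0.07015|01⟩ + (0.7053 - 0.7053i)|11⟩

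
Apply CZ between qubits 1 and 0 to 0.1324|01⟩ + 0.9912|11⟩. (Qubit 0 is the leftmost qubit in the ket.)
0.1324|01⟩ - 0.9912|11⟩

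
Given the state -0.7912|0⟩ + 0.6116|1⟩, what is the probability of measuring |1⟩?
0.3741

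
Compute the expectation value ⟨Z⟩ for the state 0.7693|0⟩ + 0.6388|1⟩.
0.1838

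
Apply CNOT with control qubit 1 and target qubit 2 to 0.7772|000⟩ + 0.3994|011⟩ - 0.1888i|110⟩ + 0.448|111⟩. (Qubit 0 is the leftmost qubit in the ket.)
0.7772|000⟩ + 0.3994|010⟩ + 0.448|110⟩ - 0.1888i|111⟩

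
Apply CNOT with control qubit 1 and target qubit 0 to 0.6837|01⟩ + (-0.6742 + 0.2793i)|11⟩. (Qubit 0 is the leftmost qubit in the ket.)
(-0.6742 + 0.2793i)|01⟩ + 0.6837|11⟩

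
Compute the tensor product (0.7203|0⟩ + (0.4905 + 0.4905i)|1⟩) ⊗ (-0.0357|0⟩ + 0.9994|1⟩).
-0.02571|00⟩ + 0.7199|01⟩ + (-0.01751 - 0.01751i)|10⟩ + (0.4902 + 0.4902i)|11⟩

amp(|b₁b₂…⟩) = product of the factor amplitudes for bits b₁, b₂, …; only kets whose every factor amplitude is nonzero survive.
|00⟩: (0.7203)(-0.0357) = -0.02571
|01⟩: (0.7203)(0.9994) = 0.7199
|10⟩: (0.4905 + 0.4905i)(-0.0357) = (-0.01751 - 0.01751i)
|11⟩: (0.4905 + 0.4905i)(0.9994) = (0.4902 + 0.4902i)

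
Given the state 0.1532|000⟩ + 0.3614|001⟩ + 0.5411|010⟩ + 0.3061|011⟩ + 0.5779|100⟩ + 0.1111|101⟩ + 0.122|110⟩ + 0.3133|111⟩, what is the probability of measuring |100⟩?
0.334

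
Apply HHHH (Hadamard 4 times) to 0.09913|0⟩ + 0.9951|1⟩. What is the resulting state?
0.09913|0⟩ + 0.9951|1⟩

H² = I, so an even number of Hadamards cancels: H^4 = I and the state is unchanged.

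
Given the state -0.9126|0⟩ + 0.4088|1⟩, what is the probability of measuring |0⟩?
0.8328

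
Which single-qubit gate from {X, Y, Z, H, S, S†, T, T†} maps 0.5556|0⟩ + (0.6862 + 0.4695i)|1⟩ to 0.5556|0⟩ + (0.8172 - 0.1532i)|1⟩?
T†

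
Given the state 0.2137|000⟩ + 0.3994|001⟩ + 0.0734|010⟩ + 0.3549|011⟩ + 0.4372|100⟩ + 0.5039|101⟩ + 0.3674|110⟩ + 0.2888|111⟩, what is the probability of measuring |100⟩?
0.1911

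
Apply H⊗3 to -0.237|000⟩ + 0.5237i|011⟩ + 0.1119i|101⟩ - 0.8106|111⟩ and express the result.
(-0.3704 + 0.2247i)|000⟩ + (0.2028 - 0.2247i)|001⟩ + (0.2028 - 0.1456i)|010⟩ + (-0.3704 + 0.1456i)|011⟩ + (0.2028 + 0.1456i)|100⟩ + (-0.3704 - 0.1456i)|101⟩ + (-0.3704 - 0.2247i)|110⟩ + (0.2028 + 0.2247i)|111⟩

H⊗3 gives amp(|y⟩) = (1/2√2) Σ_x (−1)^(x·y) amp(|x⟩), where x·y is the number of positions in which both x and y have a 1.
|000⟩: (-0.237 + 0.5237i + 0.1119i - 0.8106)/(2√2) = (-0.3704 + 0.2247i)
|001⟩: (-0.237 - 0.5237i - 0.1119i + 0.8106)/(2√2) = (0.2028 - 0.2247i)
|010⟩: (-0.237 - 0.5237i + 0.1119i + 0.8106)/(2√2) = (0.2028 - 0.1456i)
|011⟩: (-0.237 + 0.5237i - 0.1119i - 0.8106)/(2√2) = (-0.3704 + 0.1456i)
|100⟩: (-0.237 + 0.5237i - 0.1119i + 0.8106)/(2√2) = (0.2028 + 0.1456i)
|101⟩: (-0.237 - 0.5237i + 0.1119i - 0.8106)/(2√2) = (-0.3704 - 0.1456i)
|110⟩: (-0.237 - 0.5237i - 0.1119i - 0.8106)/(2√2) = (-0.3704 - 0.2247i)
|111⟩: (-0.237 + 0.5237i + 0.1119i + 0.8106)/(2√2) = (0.2028 + 0.2247i)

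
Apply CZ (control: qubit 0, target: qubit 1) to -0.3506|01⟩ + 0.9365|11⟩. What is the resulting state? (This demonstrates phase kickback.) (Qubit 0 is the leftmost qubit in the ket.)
-0.3506|01⟩ - 0.9365|11⟩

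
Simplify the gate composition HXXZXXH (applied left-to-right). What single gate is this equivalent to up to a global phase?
X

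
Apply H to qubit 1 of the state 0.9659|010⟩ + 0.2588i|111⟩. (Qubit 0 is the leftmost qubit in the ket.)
0.683|000⟩ - 0.683|010⟩ + 0.183i|101⟩ - 0.183i|111⟩

H on qubit 1 mixes each pair of kets that differ only in qubit 1: amplitudes (a, b) of (|…0…⟩, |…1…⟩) become ((a + b)/√2, (a − b)/√2). Kets absent from the input have amplitude 0.
(|000⟩, |010⟩): (a, b) = (0, 0.9659) → (0.683, -0.683)
(|101⟩, |111⟩): (a, b) = (0, 0.2588i) → (0.183i, -0.183i)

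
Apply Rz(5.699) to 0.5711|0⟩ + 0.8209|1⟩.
(-0.5469 - 0.1645i)|0⟩ + (-0.7861 + 0.2364i)|1⟩

Rz(5.699) = [[e^(−iθ/2), 0], [0, e^(iθ/2)]] with e^(±iθ/2) = cos(θ/2) ± i·sin(θ/2); θ = 5.699, cos(θ/2) ≈ -0.957643, sin(θ/2) ≈ 0.287957.
With a = amp(|0⟩) = 0.5711 and b = amp(|1⟩) = 0.8209:
new amp(|0⟩) = (-0.957643 - 0.287957i)·a = (-0.5469 - 0.1645i)
new amp(|1⟩) = (-0.957643 + 0.287957i)·b = (-0.7861 + 0.2364i)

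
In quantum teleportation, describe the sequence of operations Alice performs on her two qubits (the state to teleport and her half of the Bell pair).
CNOT (state → Bell), then H on state qubit, then measure both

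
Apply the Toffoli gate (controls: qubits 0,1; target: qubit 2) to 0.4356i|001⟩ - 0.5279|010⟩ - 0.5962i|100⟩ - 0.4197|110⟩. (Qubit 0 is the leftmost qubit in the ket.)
0.4356i|001⟩ - 0.5279|010⟩ - 0.5962i|100⟩ - 0.4197|111⟩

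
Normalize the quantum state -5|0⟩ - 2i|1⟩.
-0.9285|0⟩ - 0.3714i|1⟩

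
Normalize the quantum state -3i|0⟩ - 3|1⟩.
-(1/√2)i|0⟩ - 1/√2|1⟩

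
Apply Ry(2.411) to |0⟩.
0.3572|0⟩ + 0.934|1⟩

Ry(2.411) = [[cos(θ/2), −sin(θ/2)], [sin(θ/2), cos(θ/2)]]; θ = 2.411, cos(θ/2) ≈ 0.357226, sin(θ/2) ≈ 0.934018.
With a = amp(|0⟩) = 1 and b = amp(|1⟩) = 0:
new amp(|0⟩) = (0.357226)·a + (-0.934018)·b = 0.3572
new amp(|1⟩) = (0.934018)·a + (0.357226)·b = 0.934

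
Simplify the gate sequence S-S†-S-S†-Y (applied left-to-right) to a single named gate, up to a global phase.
Y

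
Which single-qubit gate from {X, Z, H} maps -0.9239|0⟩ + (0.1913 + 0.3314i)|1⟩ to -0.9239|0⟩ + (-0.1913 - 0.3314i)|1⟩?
Z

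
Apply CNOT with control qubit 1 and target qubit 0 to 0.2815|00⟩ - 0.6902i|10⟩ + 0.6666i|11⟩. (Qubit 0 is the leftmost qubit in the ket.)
0.2815|00⟩ + 0.6666i|01⟩ - 0.6902i|10⟩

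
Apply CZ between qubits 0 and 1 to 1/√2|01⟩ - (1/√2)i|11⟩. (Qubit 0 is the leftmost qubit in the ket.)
1/√2|01⟩ + (1/√2)i|11⟩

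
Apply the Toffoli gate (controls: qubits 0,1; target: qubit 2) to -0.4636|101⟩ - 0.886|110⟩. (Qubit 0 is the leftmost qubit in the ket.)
-0.4636|101⟩ - 0.886|111⟩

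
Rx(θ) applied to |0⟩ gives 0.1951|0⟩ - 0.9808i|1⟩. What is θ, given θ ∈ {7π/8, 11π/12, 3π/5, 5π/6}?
7π/8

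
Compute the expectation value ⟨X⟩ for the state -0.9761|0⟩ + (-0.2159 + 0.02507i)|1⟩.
0.4215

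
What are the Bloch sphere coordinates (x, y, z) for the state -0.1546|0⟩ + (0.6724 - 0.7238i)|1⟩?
(-0.2079, 0.2238, -0.9521)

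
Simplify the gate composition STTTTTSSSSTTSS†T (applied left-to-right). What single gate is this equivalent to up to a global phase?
S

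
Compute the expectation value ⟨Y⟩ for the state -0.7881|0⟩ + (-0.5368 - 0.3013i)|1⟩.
0.4749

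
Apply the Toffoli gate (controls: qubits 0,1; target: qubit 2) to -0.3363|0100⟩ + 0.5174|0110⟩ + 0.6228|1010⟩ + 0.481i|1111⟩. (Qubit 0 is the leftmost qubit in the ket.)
-0.3363|0100⟩ + 0.5174|0110⟩ + 0.6228|1010⟩ + 0.481i|1101⟩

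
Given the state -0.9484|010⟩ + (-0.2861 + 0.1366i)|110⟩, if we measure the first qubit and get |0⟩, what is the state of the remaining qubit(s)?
-|10⟩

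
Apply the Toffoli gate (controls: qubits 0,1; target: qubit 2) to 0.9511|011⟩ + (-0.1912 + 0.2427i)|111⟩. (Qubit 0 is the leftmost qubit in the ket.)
0.9511|011⟩ + (-0.1912 + 0.2427i)|110⟩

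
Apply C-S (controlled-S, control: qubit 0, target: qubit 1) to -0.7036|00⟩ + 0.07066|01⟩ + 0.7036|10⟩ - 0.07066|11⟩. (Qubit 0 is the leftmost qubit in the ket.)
-0.7036|00⟩ + 0.07066|01⟩ + 0.7036|10⟩ - 0.07066i|11⟩

C-S leaves the control-|0⟩ kets |00⟩, |01⟩ unchanged and applies S to qubit 1 on the control-|1⟩ pair (|10⟩, |11⟩).
S = [[1, 0], [0, i]].
With a = amp(|10⟩) = 0.7036 and b = amp(|11⟩) = -0.07066:
new amp(|10⟩) = (1)·a = 0.7036
new amp(|11⟩) = (i)·b = -0.07066i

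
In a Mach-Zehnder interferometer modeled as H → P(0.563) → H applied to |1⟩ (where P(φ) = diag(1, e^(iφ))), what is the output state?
(0.07717 - 0.2669i)|0⟩ + (0.9228 + 0.2669i)|1⟩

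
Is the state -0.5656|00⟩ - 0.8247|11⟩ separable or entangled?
Entangled

Writing the state as a|00⟩ + b|01⟩ + c|10⟩ + d|11⟩, it is a product state iff ad − bc = 0.
Here (a, b, c, d) = (-0.5656, 0, 0, -0.8247): ad − bc = (-0.5656)(-0.8247) − (0)(0) = 0.4665 ≠ 0, so the state is entangled.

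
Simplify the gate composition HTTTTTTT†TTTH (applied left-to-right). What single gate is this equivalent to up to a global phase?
I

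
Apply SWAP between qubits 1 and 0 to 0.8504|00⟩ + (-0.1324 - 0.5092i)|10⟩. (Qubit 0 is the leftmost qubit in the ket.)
0.8504|00⟩ + (-0.1324 - 0.5092i)|01⟩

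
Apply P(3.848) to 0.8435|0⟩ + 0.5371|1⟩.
0.8435|0⟩ + (-0.4086 - 0.3486i)|1⟩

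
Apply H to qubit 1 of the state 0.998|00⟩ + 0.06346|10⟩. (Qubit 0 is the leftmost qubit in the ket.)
0.7057|00⟩ + 0.7057|01⟩ + 0.04487|10⟩ + 0.04487|11⟩

H on qubit 1 mixes each pair of kets that differ only in qubit 1: amplitudes (a, b) of (|…0…⟩, |…1…⟩) become ((a + b)/√2, (a − b)/√2). Kets absent from the input have amplitude 0.
(|00⟩, |01⟩): (a, b) = (0.998, 0) → (0.7057, 0.7057)
(|10⟩, |11⟩): (a, b) = (0.06346, 0) → (0.04487, 0.04487)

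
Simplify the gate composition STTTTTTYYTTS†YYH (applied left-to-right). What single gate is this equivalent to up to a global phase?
H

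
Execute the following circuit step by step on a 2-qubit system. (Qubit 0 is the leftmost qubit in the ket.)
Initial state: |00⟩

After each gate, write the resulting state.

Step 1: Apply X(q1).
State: |01⟩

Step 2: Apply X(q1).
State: |00⟩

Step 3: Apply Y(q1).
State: i|01⟩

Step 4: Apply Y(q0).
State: -|11⟩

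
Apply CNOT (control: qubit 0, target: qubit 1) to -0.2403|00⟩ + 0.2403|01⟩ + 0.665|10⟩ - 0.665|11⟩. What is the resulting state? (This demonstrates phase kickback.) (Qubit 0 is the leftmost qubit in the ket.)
-0.2403|00⟩ + 0.2403|01⟩ - 0.665|10⟩ + 0.665|11⟩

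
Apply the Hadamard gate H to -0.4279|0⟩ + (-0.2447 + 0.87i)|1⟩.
(-0.4756 + 0.6152i)|0⟩ + (-0.1295 - 0.6152i)|1⟩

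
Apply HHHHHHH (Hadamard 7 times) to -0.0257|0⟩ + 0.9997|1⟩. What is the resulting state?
0.6887|0⟩ - 0.7251|1⟩

H² = I, so H^7 = H: a single Hadamard. With (a, b) = (-0.0257, 0.9997), H gives ((a + b)/√2, (a − b)/√2) = (0.6887, -0.7251).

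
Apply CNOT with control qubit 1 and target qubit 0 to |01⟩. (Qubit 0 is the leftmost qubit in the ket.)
|11⟩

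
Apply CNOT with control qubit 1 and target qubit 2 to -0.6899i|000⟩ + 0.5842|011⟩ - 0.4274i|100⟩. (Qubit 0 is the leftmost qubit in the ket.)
-0.6899i|000⟩ + 0.5842|010⟩ - 0.4274i|100⟩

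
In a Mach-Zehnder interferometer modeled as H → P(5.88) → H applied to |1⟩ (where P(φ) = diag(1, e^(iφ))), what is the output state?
(0.04009 + 0.1962i)|0⟩ + (0.9599 - 0.1962i)|1⟩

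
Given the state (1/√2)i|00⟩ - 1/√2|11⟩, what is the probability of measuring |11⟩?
1/2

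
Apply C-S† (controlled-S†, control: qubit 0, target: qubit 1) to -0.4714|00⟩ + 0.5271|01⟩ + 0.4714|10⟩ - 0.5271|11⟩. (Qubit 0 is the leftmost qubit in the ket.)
-0.4714|00⟩ + 0.5271|01⟩ + 0.4714|10⟩ + 0.5271i|11⟩

C-S† leaves the control-|0⟩ kets |00⟩, |01⟩ unchanged and applies S† to qubit 1 on the control-|1⟩ pair (|10⟩, |11⟩).
S† = [[1, 0], [0, -i]].
With a = amp(|10⟩) = 0.4714 and b = amp(|11⟩) = -0.5271:
new amp(|10⟩) = (1)·a = 0.4714
new amp(|11⟩) = (-i)·b = 0.5271i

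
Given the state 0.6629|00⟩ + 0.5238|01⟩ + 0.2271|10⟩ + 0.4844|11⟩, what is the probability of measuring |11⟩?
0.2346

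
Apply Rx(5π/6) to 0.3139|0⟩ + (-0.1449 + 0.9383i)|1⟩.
(0.9876 + 0.14i)|0⟩ + (-0.0375 - 0.06035i)|1⟩

Rx(5π/6) = [[cos(θ/2), −i·sin(θ/2)], [−i·sin(θ/2), cos(θ/2)]]; θ = 5π/6, cos(θ/2) ≈ 0.258819, sin(θ/2) ≈ 0.965926.
With a = amp(|0⟩) = 0.3139 and b = amp(|1⟩) = (-0.1449 + 0.9383i):
new amp(|0⟩) = (0.258819)·a + (-0.965926i)·b = (0.9876 + 0.14i)
new amp(|1⟩) = (-0.965926i)·a + (0.258819)·b = (-0.0375 - 0.06035i)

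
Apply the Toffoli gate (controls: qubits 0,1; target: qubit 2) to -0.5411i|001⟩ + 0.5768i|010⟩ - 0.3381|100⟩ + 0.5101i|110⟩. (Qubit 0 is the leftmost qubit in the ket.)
-0.5411i|001⟩ + 0.5768i|010⟩ - 0.3381|100⟩ + 0.5101i|111⟩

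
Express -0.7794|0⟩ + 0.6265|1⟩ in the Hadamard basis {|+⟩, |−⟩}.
-0.1081|+⟩ - 0.9941|−⟩

With |ψ⟩ = α|0⟩ + β|1⟩, the Hadamard-basis coefficients are ⟨+|ψ⟩ = (α + β)/√2 and ⟨−|ψ⟩ = (α − β)/√2.
Here α = -0.7794, β = 0.6265: (α + β)/√2 = -0.1081, (α − β)/√2 = -0.9941.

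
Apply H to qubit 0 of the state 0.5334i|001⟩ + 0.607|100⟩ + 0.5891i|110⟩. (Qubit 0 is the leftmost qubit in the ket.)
0.4292|000⟩ + 0.3772i|001⟩ + 0.4166i|010⟩ - 0.4292|100⟩ + 0.3772i|101⟩ - 0.4166i|110⟩

H on qubit 0 mixes each pair of kets that differ only in qubit 0: amplitudes (a, b) of (|…0…⟩, |…1…⟩) become ((a + b)/√2, (a − b)/√2). Kets absent from the input have amplitude 0.
(|000⟩, |100⟩): (a, b) = (0, 0.607) → (0.4292, -0.4292)
(|001⟩, |101⟩): (a, b) = (0.5334i, 0) → (0.3772i, 0.3772i)
(|010⟩, |110⟩): (a, b) = (0, 0.5891i) → (0.4166i, -0.4166i)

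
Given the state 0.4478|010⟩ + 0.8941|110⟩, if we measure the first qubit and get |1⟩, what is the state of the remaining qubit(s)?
|10⟩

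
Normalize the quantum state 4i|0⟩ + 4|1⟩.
(1/√2)i|0⟩ + 1/√2|1⟩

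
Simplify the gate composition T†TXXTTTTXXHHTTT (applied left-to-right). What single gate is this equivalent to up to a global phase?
T†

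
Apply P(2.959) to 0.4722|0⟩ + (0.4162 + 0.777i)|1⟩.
0.4722|0⟩ + (-0.5504 - 0.6885i)|1⟩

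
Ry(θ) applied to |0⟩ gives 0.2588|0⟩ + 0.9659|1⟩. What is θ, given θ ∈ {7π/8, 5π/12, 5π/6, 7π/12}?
5π/6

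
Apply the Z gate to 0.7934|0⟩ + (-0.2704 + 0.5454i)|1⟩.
0.7934|0⟩ + (0.2704 - 0.5454i)|1⟩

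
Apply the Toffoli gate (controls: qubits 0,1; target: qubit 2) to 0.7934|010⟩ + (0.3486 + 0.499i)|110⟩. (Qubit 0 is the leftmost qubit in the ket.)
0.7934|010⟩ + (0.3486 + 0.499i)|111⟩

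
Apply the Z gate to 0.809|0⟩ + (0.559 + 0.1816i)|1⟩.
0.809|0⟩ + (-0.559 - 0.1816i)|1⟩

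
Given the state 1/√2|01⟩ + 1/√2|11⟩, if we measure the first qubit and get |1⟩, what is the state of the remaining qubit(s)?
|1⟩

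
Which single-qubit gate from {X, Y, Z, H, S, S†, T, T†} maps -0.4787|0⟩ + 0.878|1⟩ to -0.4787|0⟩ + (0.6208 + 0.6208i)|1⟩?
T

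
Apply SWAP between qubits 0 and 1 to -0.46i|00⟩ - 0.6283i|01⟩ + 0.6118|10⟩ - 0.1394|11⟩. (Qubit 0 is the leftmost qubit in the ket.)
-0.46i|00⟩ + 0.6118|01⟩ - 0.6283i|10⟩ - 0.1394|11⟩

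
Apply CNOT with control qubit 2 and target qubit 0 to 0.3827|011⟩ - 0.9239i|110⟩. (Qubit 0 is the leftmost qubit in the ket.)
-0.9239i|110⟩ + 0.3827|111⟩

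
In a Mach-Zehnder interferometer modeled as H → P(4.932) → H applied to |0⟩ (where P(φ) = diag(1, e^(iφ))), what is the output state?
(0.6089 - 0.488i)|0⟩ + (0.3911 + 0.488i)|1⟩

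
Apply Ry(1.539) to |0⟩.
0.7183|0⟩ + 0.6958|1⟩

Ry(1.539) = [[cos(θ/2), −sin(θ/2)], [sin(θ/2), cos(θ/2)]]; θ = 1.539, cos(θ/2) ≈ 0.718259, sin(θ/2) ≈ 0.695776.
With a = amp(|0⟩) = 1 and b = amp(|1⟩) = 0:
new amp(|0⟩) = (0.718259)·a + (-0.695776)·b = 0.7183
new amp(|1⟩) = (0.695776)·a + (0.718259)·b = 0.6958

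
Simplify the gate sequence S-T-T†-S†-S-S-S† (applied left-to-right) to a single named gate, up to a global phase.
S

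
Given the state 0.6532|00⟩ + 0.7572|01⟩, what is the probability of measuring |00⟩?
0.4267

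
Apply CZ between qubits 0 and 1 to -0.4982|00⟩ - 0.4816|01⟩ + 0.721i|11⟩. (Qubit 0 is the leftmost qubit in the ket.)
-0.4982|00⟩ - 0.4816|01⟩ - 0.721i|11⟩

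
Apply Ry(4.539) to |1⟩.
-0.7657|0⟩ - 0.6432|1⟩

Ry(4.539) = [[cos(θ/2), −sin(θ/2)], [sin(θ/2), cos(θ/2)]]; θ = 4.539, cos(θ/2) ≈ -0.643226, sin(θ/2) ≈ 0.765677.
With a = amp(|0⟩) = 0 and b = amp(|1⟩) = 1:
new amp(|0⟩) = (-0.643226)·a + (-0.765677)·b = -0.7657
new amp(|1⟩) = (0.765677)·a + (-0.643226)·b = -0.6432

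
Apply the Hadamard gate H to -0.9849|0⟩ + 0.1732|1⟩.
-0.574|0⟩ - 0.8189|1⟩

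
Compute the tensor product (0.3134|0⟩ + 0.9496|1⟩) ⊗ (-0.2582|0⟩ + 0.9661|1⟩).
-0.08092|00⟩ + 0.3028|01⟩ - 0.2452|10⟩ + 0.9174|11⟩

amp(|b₁b₂…⟩) = product of the factor amplitudes for bits b₁, b₂, …; only kets whose every factor amplitude is nonzero survive.
|00⟩: (0.3134)(-0.2582) = -0.08092
|01⟩: (0.3134)(0.9661) = 0.3028
|10⟩: (0.9496)(-0.2582) = -0.2452
|11⟩: (0.9496)(0.9661) = 0.9174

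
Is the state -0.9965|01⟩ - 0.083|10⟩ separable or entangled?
Entangled

Writing the state as a|00⟩ + b|01⟩ + c|10⟩ + d|11⟩, it is a product state iff ad − bc = 0.
Here (a, b, c, d) = (0, -0.9965, -0.083, 0): ad − bc = (0)(0) − (-0.9965)(-0.083) = -0.08271 ≠ 0, so the state is entangled.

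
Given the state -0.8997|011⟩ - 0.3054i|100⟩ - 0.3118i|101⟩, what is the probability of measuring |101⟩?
0.09722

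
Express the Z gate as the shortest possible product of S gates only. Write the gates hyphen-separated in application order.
S-S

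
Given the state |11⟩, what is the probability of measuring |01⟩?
0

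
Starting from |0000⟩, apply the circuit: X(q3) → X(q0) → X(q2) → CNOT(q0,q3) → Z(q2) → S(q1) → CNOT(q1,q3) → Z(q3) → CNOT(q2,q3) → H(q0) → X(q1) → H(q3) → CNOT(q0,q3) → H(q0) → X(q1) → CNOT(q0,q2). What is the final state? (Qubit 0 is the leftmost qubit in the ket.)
-1/√2|0010⟩ + 1/√2|0011⟩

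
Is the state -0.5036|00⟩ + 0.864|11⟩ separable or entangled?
Entangled

Writing the state as a|00⟩ + b|01⟩ + c|10⟩ + d|11⟩, it is a product state iff ad − bc = 0.
Here (a, b, c, d) = (-0.5036, 0, 0, 0.864): ad − bc = (-0.5036)(0.864) − (0)(0) = -0.4351 ≠ 0, so the state is entangled.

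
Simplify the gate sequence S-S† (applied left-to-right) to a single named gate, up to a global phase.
I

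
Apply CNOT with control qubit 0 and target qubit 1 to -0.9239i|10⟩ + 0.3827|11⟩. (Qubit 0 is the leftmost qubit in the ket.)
0.3827|10⟩ - 0.9239i|11⟩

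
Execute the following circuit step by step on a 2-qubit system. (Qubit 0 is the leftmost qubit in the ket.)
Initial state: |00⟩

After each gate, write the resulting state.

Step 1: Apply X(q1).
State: |01⟩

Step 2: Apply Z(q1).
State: -|01⟩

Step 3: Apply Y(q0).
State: -i|11⟩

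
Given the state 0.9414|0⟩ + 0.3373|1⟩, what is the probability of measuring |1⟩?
0.1138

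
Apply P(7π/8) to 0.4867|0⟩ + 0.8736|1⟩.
0.4867|0⟩ + (-0.8071 + 0.3343i)|1⟩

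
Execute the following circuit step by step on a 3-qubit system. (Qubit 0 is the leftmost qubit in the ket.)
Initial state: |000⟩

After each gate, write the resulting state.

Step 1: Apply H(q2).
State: 1/√2|000⟩ + 1/√2|001⟩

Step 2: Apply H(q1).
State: 1/2|000⟩ + 1/2|001⟩ + 1/2|010⟩ + 1/2|011⟩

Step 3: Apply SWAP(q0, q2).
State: 1/2|000⟩ + 1/2|010⟩ + 1/2|100⟩ + 1/2|110⟩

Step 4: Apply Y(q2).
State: (1/2)i|001⟩ + (1/2)i|011⟩ + (1/2)i|101⟩ + (1/2)i|111⟩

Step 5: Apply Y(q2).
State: 1/2|000⟩ + 1/2|010⟩ + 1/2|100⟩ + 1/2|110⟩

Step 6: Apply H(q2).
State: 1/√8|000⟩ + 1/√8|001⟩ + 1/√8|010⟩ + 1/√8|011⟩ + 1/√8|100⟩ + 1/√8|101⟩ + 1/√8|110⟩ + 1/√8|111⟩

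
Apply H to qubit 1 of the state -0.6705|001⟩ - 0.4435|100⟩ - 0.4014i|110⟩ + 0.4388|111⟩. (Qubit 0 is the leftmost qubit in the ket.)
-0.4741|001⟩ - 0.4741|011⟩ + (-0.3136 - 0.2838i)|100⟩ + 0.3103|101⟩ + (-0.3136 + 0.2838i)|110⟩ - 0.3103|111⟩

H on qubit 1 mixes each pair of kets that differ only in qubit 1: amplitudes (a, b) of (|…0…⟩, |…1…⟩) become ((a + b)/√2, (a − b)/√2). Kets absent from the input have amplitude 0.
(|001⟩, |011⟩): (a, b) = (-0.6705, 0) → (-0.4741, -0.4741)
(|100⟩, |110⟩): (a, b) = (-0.4435, -0.4014i) → ((-0.3136 - 0.2838i), (-0.3136 + 0.2838i))
(|101⟩, |111⟩): (a, b) = (0, 0.4388) → (0.3103, -0.3103)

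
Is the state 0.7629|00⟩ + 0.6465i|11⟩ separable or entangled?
Entangled

Writing the state as a|00⟩ + b|01⟩ + c|10⟩ + d|11⟩, it is a product state iff ad − bc = 0.
Here (a, b, c, d) = (0.7629, 0, 0, 0.6465i): ad − bc = (0.7629)(0.6465i) − (0)(0) = 0.4932i ≠ 0, so the state is entangled.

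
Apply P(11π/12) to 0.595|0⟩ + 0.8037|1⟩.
0.595|0⟩ + (-0.7763 + 0.208i)|1⟩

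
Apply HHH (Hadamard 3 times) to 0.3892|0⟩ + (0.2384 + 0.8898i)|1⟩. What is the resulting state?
(0.4438 + 0.6292i)|0⟩ + (0.1066 - 0.6292i)|1⟩

H² = I, so H^3 = H: a single Hadamard. With (a, b) = (0.3892, (0.2384 + 0.8898i)), H gives ((a + b)/√2, (a − b)/√2) = ((0.4438 + 0.6292i), (0.1066 - 0.6292i)).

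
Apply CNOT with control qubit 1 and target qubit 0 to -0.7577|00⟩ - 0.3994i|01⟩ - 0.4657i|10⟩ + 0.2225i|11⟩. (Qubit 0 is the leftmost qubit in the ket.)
-0.7577|00⟩ + 0.2225i|01⟩ - 0.4657i|10⟩ - 0.3994i|11⟩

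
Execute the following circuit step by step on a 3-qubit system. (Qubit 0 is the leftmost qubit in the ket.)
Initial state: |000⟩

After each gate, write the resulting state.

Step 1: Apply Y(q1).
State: i|010⟩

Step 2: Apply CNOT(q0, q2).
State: i|010⟩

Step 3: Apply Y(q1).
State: |000⟩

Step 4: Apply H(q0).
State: 1/√2|000⟩ + 1/√2|100⟩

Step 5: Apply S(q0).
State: 1/√2|000⟩ + (1/√2)i|100⟩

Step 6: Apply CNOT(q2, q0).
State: 1/√2|000⟩ + (1/√2)i|100⟩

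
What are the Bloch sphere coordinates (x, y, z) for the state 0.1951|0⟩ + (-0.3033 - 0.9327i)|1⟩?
(-0.1183, -0.3639, -0.9239)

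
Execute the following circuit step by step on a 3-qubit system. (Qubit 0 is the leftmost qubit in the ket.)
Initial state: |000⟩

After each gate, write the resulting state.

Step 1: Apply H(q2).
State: 1/√2|000⟩ + 1/√2|001⟩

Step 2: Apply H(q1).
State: 1/2|000⟩ + 1/2|001⟩ + 1/2|010⟩ + 1/2|011⟩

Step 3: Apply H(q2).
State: 1/√2|000⟩ + 1/√2|010⟩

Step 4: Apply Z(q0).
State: 1/√2|000⟩ + 1/√2|010⟩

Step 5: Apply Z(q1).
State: 1/√2|000⟩ - 1/√2|010⟩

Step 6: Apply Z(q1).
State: 1/√2|000⟩ + 1/√2|010⟩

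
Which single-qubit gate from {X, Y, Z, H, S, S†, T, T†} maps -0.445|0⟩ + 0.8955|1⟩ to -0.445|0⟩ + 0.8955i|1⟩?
S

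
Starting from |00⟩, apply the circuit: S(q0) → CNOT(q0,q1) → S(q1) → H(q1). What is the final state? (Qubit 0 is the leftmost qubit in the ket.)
1/√2|00⟩ + 1/√2|01⟩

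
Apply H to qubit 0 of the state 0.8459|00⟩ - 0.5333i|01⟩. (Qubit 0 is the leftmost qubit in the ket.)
0.5981|00⟩ - 0.3771i|01⟩ + 0.5981|10⟩ - 0.3771i|11⟩

H on qubit 0 mixes each pair of kets that differ only in qubit 0: amplitudes (a, b) of (|…0…⟩, |…1…⟩) become ((a + b)/√2, (a − b)/√2). Kets absent from the input have amplitude 0.
(|00⟩, |10⟩): (a, b) = (0.8459, 0) → (0.5981, 0.5981)
(|01⟩, |11⟩): (a, b) = (-0.5333i, 0) → (-0.3771i, -0.3771i)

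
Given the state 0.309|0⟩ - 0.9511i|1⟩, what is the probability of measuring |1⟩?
0.9046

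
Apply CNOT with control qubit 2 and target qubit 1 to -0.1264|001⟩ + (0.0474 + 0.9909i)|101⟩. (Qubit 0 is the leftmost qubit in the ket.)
-0.1264|011⟩ + (0.0474 + 0.9909i)|111⟩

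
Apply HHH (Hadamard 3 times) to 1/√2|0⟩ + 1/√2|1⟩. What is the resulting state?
|0⟩

H² = I, so H^3 = H: a single Hadamard. With (a, b) = (1/√2, 1/√2), H gives ((a + b)/√2, (a − b)/√2) = (1, 0).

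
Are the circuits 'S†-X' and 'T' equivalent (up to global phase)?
No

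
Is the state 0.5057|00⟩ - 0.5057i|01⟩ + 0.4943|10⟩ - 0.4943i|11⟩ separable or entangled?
Separable

Writing the state as a|00⟩ + b|01⟩ + c|10⟩ + d|11⟩, it is a product state iff ad − bc = 0.
Here (a, b, c, d) = (0.5057, -0.5057i, 0.4943, -0.4943i): ad − bc = (0.5057)(-0.4943i) − (-0.5057i)(0.4943) = 0, so the state is separable.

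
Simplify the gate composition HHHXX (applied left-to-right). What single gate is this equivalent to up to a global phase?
H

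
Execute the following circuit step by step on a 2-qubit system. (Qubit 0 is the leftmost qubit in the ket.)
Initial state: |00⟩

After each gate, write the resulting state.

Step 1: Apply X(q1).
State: |01⟩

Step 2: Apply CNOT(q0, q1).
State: |01⟩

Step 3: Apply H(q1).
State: 1/√2|00⟩ - 1/√2|01⟩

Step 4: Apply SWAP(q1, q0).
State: 1/√2|00⟩ - 1/√2|10⟩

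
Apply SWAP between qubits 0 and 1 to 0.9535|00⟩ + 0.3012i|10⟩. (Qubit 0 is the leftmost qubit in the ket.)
0.9535|00⟩ + 0.3012i|01⟩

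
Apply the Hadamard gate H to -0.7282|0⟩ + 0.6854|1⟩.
-0.03026|0⟩ - 0.9996|1⟩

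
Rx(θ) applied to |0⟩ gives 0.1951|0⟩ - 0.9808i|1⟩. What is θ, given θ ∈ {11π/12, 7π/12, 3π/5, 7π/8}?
7π/8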